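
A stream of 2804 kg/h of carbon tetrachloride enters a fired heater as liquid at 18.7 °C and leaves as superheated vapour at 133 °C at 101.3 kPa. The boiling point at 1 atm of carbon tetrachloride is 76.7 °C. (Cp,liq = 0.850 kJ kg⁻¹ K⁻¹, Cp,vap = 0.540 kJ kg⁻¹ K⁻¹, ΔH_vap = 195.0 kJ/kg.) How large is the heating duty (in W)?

Q = 214000 W

liquid 18.7→76.7 °C: 49.3 kJ/kg
vaporisation at 76.7 °C: 195 kJ/kg
vapour 76.7→133 °C: 30.402 kJ/kg
Δh = 49.3 + 195 + 30.402 = 274.7 kJ/kg
Q = ṁ·Δh = 2804 kg/h × 274.7 kJ/kg = 770260 kJ/h
|Q| = 213.96 kW = 213960 W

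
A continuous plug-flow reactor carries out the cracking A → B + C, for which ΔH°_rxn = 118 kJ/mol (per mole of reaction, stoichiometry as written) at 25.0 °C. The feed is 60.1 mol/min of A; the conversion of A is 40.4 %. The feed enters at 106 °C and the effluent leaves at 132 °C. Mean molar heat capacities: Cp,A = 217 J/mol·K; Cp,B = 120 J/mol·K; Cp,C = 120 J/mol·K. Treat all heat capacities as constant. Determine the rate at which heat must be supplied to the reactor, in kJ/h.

Extent of reaction ξ = 0.404 × 60.1 = 24.28 mol/min
Reaction term: ξ·ΔH°_rxn = 24.28 × 118 = 2865.1 kJ/min
Sensible, feed 106→25 °C: -1056.4 kJ/min
Outlet flows (mol/min): A 35.82, B 24.28, C 24.28
Sensible, products 25→132 °C: 1455.2 kJ/min
Q = ΔH = 3263.9 kJ/min = 54.399 kW
Heat supplied = 195840 kJ/h

Q_in = 196000 kJ/h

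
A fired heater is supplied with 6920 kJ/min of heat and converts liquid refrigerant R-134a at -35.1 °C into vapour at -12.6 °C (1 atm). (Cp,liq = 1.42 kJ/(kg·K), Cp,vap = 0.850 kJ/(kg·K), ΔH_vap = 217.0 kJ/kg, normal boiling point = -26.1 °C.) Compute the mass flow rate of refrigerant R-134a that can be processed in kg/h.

Δh = 1.42×(-26.1−-35.1) + 217.0 + 0.850×(-12.6−-26.1) = 241.25 kJ/kg
Q = 6920 kJ/min = 115.33 kJ/s = 415200 kJ/h
ṁ = Q/Δh = 415200 / 241.25 = 1721 kg/h

ṁ = 1720 kg/h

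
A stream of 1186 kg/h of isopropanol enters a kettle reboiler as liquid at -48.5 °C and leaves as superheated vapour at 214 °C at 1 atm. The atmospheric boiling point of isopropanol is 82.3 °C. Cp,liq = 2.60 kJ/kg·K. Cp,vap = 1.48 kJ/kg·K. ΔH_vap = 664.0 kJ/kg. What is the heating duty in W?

liquid -48.5→82.3 °C: 340.08 kJ/kg
vaporisation at 82.3 °C: 664 kJ/kg
vapour 82.3→214 °C: 194.92 kJ/kg
Δh = 340.08 + 664 + 194.92 = 1199 kJ/kg
Q = ṁ·Δh = 1186 kg/h × 1199 kJ/kg = 1.422e+06 kJ/h
|Q| = 395 kW = 395000 W

Q = 395000 W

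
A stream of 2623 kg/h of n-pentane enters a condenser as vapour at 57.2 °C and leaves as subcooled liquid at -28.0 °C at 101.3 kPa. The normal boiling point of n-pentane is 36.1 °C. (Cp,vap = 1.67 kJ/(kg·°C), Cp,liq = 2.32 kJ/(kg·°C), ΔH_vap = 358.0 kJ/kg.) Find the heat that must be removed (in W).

Q_c = 395000 W

vapour 57.2→36.1 °C: -35.237 kJ/kg
condensation at 36.1 °C: -358 kJ/kg
liquid 36.1→-28.0 °C: -148.71 kJ/kg
Δh = -35.237 + -358 + -148.71 = -541.95 kJ/kg
Q = ṁ·Δh = 2623 kg/h × -541.95 kJ/kg = -1.4215e+06 kJ/h
|Q| = 394.87 kW = 394870 W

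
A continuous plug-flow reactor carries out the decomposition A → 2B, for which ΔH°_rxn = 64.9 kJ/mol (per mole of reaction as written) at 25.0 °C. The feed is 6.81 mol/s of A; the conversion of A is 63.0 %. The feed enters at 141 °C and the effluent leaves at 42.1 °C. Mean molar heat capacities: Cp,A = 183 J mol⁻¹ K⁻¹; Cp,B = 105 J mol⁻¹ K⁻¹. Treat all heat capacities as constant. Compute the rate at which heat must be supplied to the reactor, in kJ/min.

Extent of reaction ξ = 0.630 × 6.81 = 4.2903 mol/s
Reaction term: ξ·ΔH°_rxn = 4.2903 × 64.9 = 278.44 kJ/s
Sensible, feed 141→25 °C: -144.56 kJ/s
Outlet flows (mol/s): A 2.5197, B 8.5806
Sensible, products 25→42.1 °C: 23.291 kJ/s
Q = ΔH = 157.17 kJ/s = 157.17 kW
Heat supplied = 9430.1 kJ/min

Q_in = 9430 kJ/min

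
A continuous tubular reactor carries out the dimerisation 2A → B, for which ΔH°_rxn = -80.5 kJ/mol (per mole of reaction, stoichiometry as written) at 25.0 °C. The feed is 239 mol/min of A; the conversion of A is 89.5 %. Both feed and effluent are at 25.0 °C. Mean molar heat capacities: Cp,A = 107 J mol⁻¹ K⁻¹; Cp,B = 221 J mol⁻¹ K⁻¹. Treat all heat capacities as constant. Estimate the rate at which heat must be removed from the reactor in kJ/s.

Q_out = 143 kJ/s

Extent of reaction ξ = 0.895 × 239 / 2 = 106.95 mol/min
Reaction term: ξ·ΔH°_rxn = 106.95 × -80.5 = -8609.7 kJ/min
Q = ΔH = -8609.7 kJ/min = -143.49 kW
Heat removed = 143.49 kJ/s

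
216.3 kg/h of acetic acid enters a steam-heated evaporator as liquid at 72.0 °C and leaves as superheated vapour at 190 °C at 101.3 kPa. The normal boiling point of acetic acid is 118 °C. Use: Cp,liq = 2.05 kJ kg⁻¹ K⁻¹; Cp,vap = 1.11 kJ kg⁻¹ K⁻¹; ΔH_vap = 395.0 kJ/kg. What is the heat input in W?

liquid 72.0→118 °C: 94.3 kJ/kg
vaporisation at 118 °C: 395 kJ/kg
vapour 118→190 °C: 79.92 kJ/kg
Δh = 94.3 + 395 + 79.92 = 569.22 kJ/kg
Q = ṁ·Δh = 216.3 kg/h × 569.22 kJ/kg = 123120 kJ/h
|Q| = 34.201 kW = 34201 W

Q = 34200 W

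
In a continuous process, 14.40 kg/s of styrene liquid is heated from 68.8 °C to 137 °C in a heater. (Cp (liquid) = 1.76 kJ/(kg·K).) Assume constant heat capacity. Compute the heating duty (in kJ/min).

Q = 104000 kJ/min

Q = ṁ·Cp·ΔT = 14.40 × 1.76 × (137 − 68.8) = 1728.5 kJ/s
Heating duty = 103710 kJ/min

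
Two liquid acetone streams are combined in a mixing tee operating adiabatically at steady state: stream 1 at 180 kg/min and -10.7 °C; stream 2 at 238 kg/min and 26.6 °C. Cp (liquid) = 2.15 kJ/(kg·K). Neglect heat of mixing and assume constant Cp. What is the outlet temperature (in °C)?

T_out = 10.5 °C

Energy balance with Q = 0: Σ ṁᵢCp,ᵢ(T_out − Tᵢ) = 0
T_out = Σ ṁᵢCp,ᵢTᵢ / Σ ṁᵢCp,ᵢ
      = 9470.3 / 898.7 = 10.538 °C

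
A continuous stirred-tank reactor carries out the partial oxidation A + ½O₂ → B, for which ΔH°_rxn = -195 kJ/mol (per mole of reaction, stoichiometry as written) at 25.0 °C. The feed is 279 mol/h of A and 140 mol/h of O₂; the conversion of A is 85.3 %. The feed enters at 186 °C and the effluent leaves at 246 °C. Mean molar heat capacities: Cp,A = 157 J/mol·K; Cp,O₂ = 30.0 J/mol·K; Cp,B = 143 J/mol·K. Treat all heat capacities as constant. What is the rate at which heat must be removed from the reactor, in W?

Q_out = 12500 W

Extent of reaction ξ = 0.853 × 279 = 237.99 mol/h
Reaction term: ξ·ΔH°_rxn = 237.99 × -195 = -46407 kJ/h
Sensible, feed 186→25 °C: -7728.5 kJ/h
Outlet flows (mol/h): A 41.013, O₂ 21.007, B 237.99
Sensible, products 25→246 °C: 9083.4 kJ/h
Q = ΔH = -45053 kJ/h = -12.515 kW
Heat removed = 12515 W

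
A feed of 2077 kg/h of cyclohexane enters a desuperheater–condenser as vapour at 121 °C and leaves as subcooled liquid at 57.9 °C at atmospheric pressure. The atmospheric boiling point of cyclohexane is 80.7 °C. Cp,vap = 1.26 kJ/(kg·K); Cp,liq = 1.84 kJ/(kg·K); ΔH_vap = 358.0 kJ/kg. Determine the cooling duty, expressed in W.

Q_c = 260000 W

vapour 121→80.7 °C: -50.778 kJ/kg
condensation at 80.7 °C: -358 kJ/kg
liquid 80.7→57.9 °C: -41.952 kJ/kg
Δh = -50.778 + -358 + -41.952 = -450.73 kJ/kg
Q = ṁ·Δh = 2077 kg/h × -450.73 kJ/kg = -936170 kJ/h
|Q| = 260.05 kW = 260050 W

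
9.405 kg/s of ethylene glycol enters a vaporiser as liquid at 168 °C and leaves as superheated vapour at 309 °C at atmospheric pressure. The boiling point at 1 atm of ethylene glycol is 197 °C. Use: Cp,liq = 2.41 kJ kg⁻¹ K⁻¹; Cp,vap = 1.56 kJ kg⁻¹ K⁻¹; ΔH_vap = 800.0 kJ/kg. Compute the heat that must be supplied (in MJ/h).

liquid 168→197 °C: 69.89 kJ/kg
vaporisation at 197 °C: 800 kJ/kg
vapour 197→309 °C: 174.72 kJ/kg
Δh = 69.89 + 800 + 174.72 = 1044.6 kJ/kg
Q = ṁ·Δh = 9.405 kg/s × 1044.6 kJ/kg = 9824.6 kJ/s
|Q| = 9824.6 kW = 35368 MJ/h

Q = 35400 MJ/h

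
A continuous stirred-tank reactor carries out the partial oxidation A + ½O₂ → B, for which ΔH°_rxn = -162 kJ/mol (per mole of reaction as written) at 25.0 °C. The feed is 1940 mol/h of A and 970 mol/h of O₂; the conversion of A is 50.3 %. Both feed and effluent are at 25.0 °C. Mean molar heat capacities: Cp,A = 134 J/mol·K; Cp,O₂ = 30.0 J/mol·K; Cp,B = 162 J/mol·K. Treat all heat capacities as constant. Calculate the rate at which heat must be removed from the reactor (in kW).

Extent of reaction ξ = 0.503 × 1940 = 975.82 mol/h
Reaction term: ξ·ΔH°_rxn = 975.82 × -162 = -158080 kJ/h
Q = ΔH = -158080 kJ/h = -43.912 kW
Heat removed = 43.912 kW

Q_out = 43.9 kW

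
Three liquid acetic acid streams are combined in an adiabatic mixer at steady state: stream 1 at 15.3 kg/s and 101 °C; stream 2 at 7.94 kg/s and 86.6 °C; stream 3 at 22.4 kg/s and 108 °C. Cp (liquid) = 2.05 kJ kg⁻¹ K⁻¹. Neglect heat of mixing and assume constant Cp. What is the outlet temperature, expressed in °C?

Energy balance with Q = 0: Σ ṁᵢCp,ᵢ(T_out − Tᵢ) = 0
Σ ṁᵢCp,ᵢTᵢ = 15.3×2.05×101 + 7.94×2.05×86.6 + 22.4×2.05×108 = 9536.8
Σ ṁᵢCp,ᵢ = 15.3×2.05 + 7.94×2.05 + 22.4×2.05 = 93.562
T_out = 9536.8 / 93.562 = 101.93 °C

T_out = 102 °C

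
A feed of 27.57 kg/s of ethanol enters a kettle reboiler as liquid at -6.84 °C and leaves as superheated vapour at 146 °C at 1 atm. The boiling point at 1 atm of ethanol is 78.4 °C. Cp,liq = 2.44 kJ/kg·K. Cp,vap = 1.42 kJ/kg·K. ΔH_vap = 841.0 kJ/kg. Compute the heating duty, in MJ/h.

Q = 114000 MJ/h

liquid -6.84→78.4 °C: 207.99 kJ/kg
vaporisation at 78.4 °C: 841 kJ/kg
vapour 78.4→146 °C: 95.992 kJ/kg
Δh = 207.99 + 841 + 95.992 = 1145 kJ/kg
Q = ṁ·Δh = 27.57 kg/s × 1145 kJ/kg = 31567 kJ/s
|Q| = 31567 kW = 113640 MJ/h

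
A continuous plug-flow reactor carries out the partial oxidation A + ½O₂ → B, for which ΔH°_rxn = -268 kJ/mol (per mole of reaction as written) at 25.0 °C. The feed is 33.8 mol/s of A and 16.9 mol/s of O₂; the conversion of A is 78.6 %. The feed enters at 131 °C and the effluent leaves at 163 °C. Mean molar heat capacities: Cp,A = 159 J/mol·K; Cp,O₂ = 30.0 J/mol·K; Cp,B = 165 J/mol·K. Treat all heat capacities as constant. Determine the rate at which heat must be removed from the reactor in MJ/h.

Q_out = 25100 MJ/h

Extent of reaction ξ = 0.786 × 33.8 = 26.567 mol/s
Reaction term: ξ·ΔH°_rxn = 26.567 × -268 = -7119.9 kJ/s
Sensible, feed 131→25 °C: -623.41 kJ/s
Outlet flows (mol/s): A 7.2332, O₂ 3.6166, B 26.567
Sensible, products 25→163 °C: 778.61 kJ/s
Q = ΔH = -6964.7 kJ/s = -6964.7 kW
Heat removed = 25073 MJ/h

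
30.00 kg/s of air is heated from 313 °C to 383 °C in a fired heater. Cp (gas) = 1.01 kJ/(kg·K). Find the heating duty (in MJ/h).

Q = 7640 MJ/h

Q = ṁ·Cp·ΔT = 30.00 × 1.01 × (383 − 313) = 2121 kJ/s
Heating duty = 7635.6 MJ/h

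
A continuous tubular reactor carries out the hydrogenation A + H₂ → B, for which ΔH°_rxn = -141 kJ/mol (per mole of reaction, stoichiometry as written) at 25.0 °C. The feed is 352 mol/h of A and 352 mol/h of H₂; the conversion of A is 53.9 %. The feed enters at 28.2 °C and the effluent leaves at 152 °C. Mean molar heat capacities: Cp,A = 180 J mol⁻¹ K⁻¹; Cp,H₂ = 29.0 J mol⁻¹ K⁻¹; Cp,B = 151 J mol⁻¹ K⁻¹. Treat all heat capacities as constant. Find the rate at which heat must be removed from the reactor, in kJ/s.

Extent of reaction ξ = 0.539 × 352 = 189.73 mol/h
Reaction term: ξ·ΔH°_rxn = 189.73 × -141 = -26752 kJ/h
Sensible, feed 28.2→25 °C: -235.42 kJ/h
Outlet flows (mol/h): A 162.27, H₂ 162.27, B 189.73
Sensible, products 25→152 °C: 7945.6 kJ/h
Q = ΔH = -19041 kJ/h = -5.2893 kW
Heat removed = 5.2893 kJ/s

Q_out = 5.29 kJ/s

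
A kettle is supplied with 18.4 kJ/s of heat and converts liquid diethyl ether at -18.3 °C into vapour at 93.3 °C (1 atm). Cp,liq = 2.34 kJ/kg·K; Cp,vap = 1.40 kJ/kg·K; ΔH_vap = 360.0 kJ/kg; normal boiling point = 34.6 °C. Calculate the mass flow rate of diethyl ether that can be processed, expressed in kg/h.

Δh = 2.34×(34.6−-18.3) + 360.0 + 1.40×(93.3−34.6) = 565.97 kJ/kg
Q = 18.4 kJ/s = 18.4 kJ/s = 66240 kJ/h
ṁ = Q/Δh = 66240 / 565.97 = 117.04 kg/h

ṁ = 117 kg/h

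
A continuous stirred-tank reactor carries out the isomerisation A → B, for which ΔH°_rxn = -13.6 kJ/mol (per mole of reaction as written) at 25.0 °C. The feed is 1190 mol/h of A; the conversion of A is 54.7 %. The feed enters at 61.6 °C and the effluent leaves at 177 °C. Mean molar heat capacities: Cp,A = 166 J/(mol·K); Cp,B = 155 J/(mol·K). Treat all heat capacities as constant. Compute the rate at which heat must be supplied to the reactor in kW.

Q_in = 3.57 kW

Extent of reaction ξ = 0.547 × 1190 = 650.93 mol/h
Reaction term: ξ·ΔH°_rxn = 650.93 × -13.6 = -8852.6 kJ/h
Sensible, feed 61.6→25 °C: -7230 kJ/h
Outlet flows (mol/h): A 539.07, B 650.93
Sensible, products 25→177 °C: 28938 kJ/h
Q = ΔH = 12855 kJ/h = 3.5709 kW
Heat supplied = 3.5709 kW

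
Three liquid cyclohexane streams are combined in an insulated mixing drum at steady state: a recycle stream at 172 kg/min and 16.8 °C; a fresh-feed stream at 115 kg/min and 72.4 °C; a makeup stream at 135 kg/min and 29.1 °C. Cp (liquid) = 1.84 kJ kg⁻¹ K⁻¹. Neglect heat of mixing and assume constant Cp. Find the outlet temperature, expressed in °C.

Adiabatic, steady state ⇒ Σ ṁᵢCp,ᵢ(T_out − Tᵢ) = 0
T_out = Σ ṁᵢCp,ᵢTᵢ / Σ ṁᵢCp,ᵢ
      = 27865 / 776.48 = 35.886 °C

T_out = 35.9 °C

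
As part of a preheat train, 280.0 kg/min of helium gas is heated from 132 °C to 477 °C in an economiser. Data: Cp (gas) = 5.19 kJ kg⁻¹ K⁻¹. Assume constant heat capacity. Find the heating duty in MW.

Q = ṁ·Cp·ΔT = 280.0 × 5.19 × (477 − 132) = 501350 kJ/min
Converting: 501350 / 60 s = 8355.9 kW
Heating duty = 8.3559 MW

Q = 8.36 MW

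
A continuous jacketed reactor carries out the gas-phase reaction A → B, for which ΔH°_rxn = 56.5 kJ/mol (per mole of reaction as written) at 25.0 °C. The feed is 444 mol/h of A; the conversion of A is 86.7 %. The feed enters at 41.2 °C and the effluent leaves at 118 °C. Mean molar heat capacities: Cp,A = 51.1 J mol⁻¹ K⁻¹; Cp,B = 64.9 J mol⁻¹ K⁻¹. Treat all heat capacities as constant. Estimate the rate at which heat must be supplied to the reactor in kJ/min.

Extent of reaction ξ = 0.867 × 444 = 384.95 mol/h
Reaction term: ξ·ΔH°_rxn = 384.95 × 56.5 = 21750 kJ/h
Sensible, feed 41.2→25 °C: -367.55 kJ/h
Outlet flows (mol/h): A 59.052, B 384.95
Sensible, products 25→118 °C: 2604.1 kJ/h
Q = ΔH = 23986 kJ/h = 6.6628 kW
Heat supplied = 399.77 kJ/min

Q_in = 400 kJ/min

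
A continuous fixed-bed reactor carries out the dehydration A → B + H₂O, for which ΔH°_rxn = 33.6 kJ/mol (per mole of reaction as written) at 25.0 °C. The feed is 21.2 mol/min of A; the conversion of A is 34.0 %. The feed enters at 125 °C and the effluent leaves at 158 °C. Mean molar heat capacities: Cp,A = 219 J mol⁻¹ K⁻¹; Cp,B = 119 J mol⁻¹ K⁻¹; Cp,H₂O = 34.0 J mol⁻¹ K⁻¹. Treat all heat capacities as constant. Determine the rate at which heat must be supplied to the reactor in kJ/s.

Extent of reaction ξ = 0.340 × 21.2 = 7.208 mol/min
Reaction term: ξ·ΔH°_rxn = 7.208 × 33.6 = 242.19 kJ/min
Sensible, feed 125→25 °C: -464.28 kJ/min
Outlet flows (mol/min): A 13.992, B 7.208, H₂O 7.208
Sensible, products 25→158 °C: 554.22 kJ/min
Q = ΔH = 332.13 kJ/min = 5.5355 kW
Heat supplied = 5.5355 kJ/s

Q_in = 5.54 kJ/s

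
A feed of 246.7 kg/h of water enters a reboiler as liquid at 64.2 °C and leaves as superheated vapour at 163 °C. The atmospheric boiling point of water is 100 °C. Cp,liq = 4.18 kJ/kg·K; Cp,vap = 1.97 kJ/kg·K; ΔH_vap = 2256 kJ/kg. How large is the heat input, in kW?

liquid 64.2→100 °C: 149.64 kJ/kg
vaporisation at 100 °C: 2256 kJ/kg
vapour 100→163 °C: 124.11 kJ/kg
Δh = 149.64 + 2256 + 124.11 = 2529.8 kJ/kg
Q = ṁ·Δh = 246.7 kg/h × 2529.8 kJ/kg = 624090 kJ/h
|Q| = 173.36 kW

Q = 173 kW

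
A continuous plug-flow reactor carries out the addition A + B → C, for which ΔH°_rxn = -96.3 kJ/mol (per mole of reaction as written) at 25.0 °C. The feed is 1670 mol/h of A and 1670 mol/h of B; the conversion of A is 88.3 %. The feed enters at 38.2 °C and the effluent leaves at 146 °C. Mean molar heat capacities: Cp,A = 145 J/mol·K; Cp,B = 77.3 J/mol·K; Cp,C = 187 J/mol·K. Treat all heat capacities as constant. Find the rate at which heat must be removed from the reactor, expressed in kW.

Q_out = 30.1 kW

Extent of reaction ξ = 0.883 × 1670 = 1474.6 mol/h
Reaction term: ξ·ΔH°_rxn = 1474.6 × -96.3 = -142000 kJ/h
Sensible, feed 38.2→25 °C: -4900.4 kJ/h
Outlet flows (mol/h): A 195.39, B 195.39, C 1474.6
Sensible, products 25→146 °C: 38622 kJ/h
Q = ΔH = -108280 kJ/h = -30.079 kW
Heat removed = 30.079 kW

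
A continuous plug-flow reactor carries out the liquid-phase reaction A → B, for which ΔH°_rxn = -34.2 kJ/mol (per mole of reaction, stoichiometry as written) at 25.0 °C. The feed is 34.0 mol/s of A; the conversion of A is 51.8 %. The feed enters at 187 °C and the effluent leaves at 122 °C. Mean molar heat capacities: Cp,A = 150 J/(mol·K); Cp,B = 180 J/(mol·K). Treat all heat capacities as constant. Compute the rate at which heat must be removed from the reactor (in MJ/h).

Q_out = 3180 MJ/h

Extent of reaction ξ = 0.518 × 34.0 = 17.612 mol/s
Reaction term: ξ·ΔH°_rxn = 17.612 × -34.2 = -602.33 kJ/s
Sensible, feed 187→25 °C: -826.2 kJ/s
Outlet flows (mol/s): A 16.388, B 17.612
Sensible, products 25→122 °C: 545.95 kJ/s
Q = ΔH = -882.58 kJ/s = -882.58 kW
Heat removed = 3177.3 MJ/h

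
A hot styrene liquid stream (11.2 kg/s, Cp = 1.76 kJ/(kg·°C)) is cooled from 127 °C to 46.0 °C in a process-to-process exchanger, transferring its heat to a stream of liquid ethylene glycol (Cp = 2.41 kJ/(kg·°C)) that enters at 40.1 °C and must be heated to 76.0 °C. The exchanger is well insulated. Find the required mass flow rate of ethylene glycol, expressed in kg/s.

ṁ_c = 18.5 kg/s

Heat released by hot stream: Q = 11.2 × 1.76 × (127 − 46.0) = 1596.7 kJ/s
Energy balance on cold side (adiabatic exchanger): Q = ṁ_c·Cp_c·(T_c,out − T_c,in)
ṁ_c = 1596.7 / [2.41 × (76.0 − 40.1)] = 18.455 kg/s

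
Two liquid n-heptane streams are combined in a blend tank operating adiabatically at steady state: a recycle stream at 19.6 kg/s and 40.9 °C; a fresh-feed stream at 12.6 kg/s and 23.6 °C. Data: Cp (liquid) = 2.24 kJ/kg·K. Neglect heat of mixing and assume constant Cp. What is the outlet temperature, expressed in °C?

Adiabatic, steady state ⇒ Σ ṁᵢCp,ᵢ(T_out − Tᵢ) = 0
T_out = Σ ṁᵢCp,ᵢTᵢ / Σ ṁᵢCp,ᵢ
      = 2461.8 / 72.128 = 34.13 °C

T_out = 34.1 °C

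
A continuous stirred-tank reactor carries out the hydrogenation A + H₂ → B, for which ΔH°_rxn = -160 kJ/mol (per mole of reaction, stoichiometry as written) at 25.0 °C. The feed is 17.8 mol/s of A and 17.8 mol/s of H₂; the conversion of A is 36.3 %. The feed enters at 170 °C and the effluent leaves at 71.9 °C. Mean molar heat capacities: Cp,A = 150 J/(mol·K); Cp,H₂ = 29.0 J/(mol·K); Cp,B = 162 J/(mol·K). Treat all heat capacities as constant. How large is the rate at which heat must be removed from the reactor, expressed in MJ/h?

Extent of reaction ξ = 0.363 × 17.8 = 6.4614 mol/s
Reaction term: ξ·ΔH°_rxn = 6.4614 × -160 = -1033.8 kJ/s
Sensible, feed 170→25 °C: -462 kJ/s
Outlet flows (mol/s): A 11.339, H₂ 11.339, B 6.4614
Sensible, products 25→71.9 °C: 144.28 kJ/s
Q = ΔH = -1351.5 kJ/s = -1351.5 kW
Heat removed = 4865.6 MJ/h

Q_out = 4870 MJ/h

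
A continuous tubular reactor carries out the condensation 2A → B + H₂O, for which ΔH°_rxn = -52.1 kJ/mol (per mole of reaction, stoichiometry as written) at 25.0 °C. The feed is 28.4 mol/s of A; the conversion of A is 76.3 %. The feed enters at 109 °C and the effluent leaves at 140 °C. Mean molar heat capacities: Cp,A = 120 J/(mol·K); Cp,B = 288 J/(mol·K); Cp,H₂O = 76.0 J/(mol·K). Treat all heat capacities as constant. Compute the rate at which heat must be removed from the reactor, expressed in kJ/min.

Q_out = 18300 kJ/min

Extent of reaction ξ = 0.763 × 28.4 / 2 = 10.835 mol/s
Reaction term: ξ·ΔH°_rxn = 10.835 × -52.1 = -564.48 kJ/s
Sensible, feed 109→25 °C: -286.27 kJ/s
Outlet flows (mol/s): A 6.7308, B 10.835, H₂O 10.835
Sensible, products 25→140 °C: 546.42 kJ/s
Q = ΔH = -304.33 kJ/s = -304.33 kW
Heat removed = 18260 kJ/min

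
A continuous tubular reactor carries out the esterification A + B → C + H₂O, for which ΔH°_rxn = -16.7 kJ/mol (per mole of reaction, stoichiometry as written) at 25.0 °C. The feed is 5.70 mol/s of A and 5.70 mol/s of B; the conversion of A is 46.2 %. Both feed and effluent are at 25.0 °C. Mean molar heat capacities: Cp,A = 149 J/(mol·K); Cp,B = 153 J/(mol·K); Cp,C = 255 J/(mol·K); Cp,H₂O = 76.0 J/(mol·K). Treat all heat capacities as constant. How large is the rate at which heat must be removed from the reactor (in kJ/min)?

Extent of reaction ξ = 0.462 × 5.70 = 2.6334 mol/s
Reaction term: ξ·ΔH°_rxn = 2.6334 × -16.7 = -43.978 kJ/s
Q = ΔH = -43.978 kJ/s = -43.978 kW
Heat removed = 2638.7 kJ/min

Q_out = 2640 kJ/min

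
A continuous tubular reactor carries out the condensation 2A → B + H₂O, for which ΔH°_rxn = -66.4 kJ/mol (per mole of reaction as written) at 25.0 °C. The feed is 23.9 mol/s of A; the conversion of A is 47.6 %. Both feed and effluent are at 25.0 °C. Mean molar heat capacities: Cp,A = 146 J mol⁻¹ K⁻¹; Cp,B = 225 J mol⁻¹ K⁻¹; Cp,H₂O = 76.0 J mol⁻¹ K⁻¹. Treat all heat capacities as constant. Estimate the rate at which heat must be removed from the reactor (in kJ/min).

Extent of reaction ξ = 0.476 × 23.9 / 2 = 5.6882 mol/s
Reaction term: ξ·ΔH°_rxn = 5.6882 × -66.4 = -377.7 kJ/s
Q = ΔH = -377.7 kJ/s = -377.7 kW
Heat removed = 22662 kJ/min

Q_out = 22700 kJ/min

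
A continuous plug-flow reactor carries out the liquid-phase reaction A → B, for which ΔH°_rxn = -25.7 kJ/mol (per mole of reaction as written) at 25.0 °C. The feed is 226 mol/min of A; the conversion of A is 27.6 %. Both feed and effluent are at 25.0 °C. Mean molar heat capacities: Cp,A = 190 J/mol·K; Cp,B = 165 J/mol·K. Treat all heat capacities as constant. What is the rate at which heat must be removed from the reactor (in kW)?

Extent of reaction ξ = 0.276 × 226 = 62.376 mol/min
Reaction term: ξ·ΔH°_rxn = 62.376 × -25.7 = -1603.1 kJ/min
Q = ΔH = -1603.1 kJ/min = -26.718 kW
Heat removed = 26.718 kW

Q_out = 26.7 kW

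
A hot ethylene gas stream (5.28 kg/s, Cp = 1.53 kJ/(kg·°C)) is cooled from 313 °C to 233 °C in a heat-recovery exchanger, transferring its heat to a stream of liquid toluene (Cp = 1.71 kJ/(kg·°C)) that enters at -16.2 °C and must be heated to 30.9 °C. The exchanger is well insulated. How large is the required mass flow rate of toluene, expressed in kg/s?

ṁ_c = 8.02 kg/s

Heat released by hot stream: Q = 5.28 × 1.53 × (313 − 233) = 646.27 kJ/s
Energy balance on cold side (adiabatic exchanger): Q = ṁ_c·Cp_c·(T_c,out − T_c,in)
ṁ_c = 646.27 / [1.71 × (30.9 − -16.2)] = 8.0241 kg/s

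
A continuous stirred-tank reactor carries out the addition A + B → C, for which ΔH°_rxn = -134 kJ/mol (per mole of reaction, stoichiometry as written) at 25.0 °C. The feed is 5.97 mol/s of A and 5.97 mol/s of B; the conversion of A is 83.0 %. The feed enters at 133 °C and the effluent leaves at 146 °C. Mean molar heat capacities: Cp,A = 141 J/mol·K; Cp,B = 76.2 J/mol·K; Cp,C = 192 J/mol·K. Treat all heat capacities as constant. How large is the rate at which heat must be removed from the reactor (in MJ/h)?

Extent of reaction ξ = 0.830 × 5.97 = 4.9551 mol/s
Reaction term: ξ·ΔH°_rxn = 4.9551 × -134 = -663.98 kJ/s
Sensible, feed 133→25 °C: -140.04 kJ/s
Outlet flows (mol/s): A 1.0149, B 1.0149, C 4.9551
Sensible, products 25→146 °C: 141.79 kJ/s
Q = ΔH = -662.24 kJ/s = -662.24 kW
Heat removed = 2384 MJ/h

Q_out = 2380 MJ/h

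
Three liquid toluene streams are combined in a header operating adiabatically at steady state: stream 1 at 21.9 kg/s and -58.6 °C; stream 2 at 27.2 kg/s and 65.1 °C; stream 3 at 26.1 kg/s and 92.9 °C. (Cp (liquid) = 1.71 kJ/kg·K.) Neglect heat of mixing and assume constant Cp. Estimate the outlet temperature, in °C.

Energy balance with Q = 0: Σ ṁᵢCp,ᵢ(T_out − Tᵢ) = 0
T_out = Σ ṁᵢCp,ᵢTᵢ / Σ ṁᵢCp,ᵢ
      = 4979.6 / 128.59 = 38.724 °C

T_out = 38.7 °C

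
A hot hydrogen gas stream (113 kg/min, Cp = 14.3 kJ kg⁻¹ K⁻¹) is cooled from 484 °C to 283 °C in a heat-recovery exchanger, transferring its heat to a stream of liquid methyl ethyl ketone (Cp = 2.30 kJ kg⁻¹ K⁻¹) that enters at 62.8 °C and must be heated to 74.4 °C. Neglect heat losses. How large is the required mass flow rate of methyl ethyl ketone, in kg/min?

Heat released by hot stream: Q = 113 × 14.3 × (484 − 283) = 324800 kJ/min
Energy balance on cold side (adiabatic exchanger): Q = ṁ_c·Cp_c·(T_c,out − T_c,in)
ṁ_c = 324800 / [2.30 × (74.4 − 62.8)] = 12174 kg/min

ṁ_c = 12200 kg/min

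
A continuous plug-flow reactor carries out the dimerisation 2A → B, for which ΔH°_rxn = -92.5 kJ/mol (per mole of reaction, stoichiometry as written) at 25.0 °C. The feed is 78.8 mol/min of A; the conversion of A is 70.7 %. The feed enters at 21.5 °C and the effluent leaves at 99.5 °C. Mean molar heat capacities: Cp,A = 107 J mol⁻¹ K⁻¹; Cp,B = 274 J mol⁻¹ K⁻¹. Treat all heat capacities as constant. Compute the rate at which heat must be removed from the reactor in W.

Extent of reaction ξ = 0.707 × 78.8 / 2 = 27.856 mol/min
Reaction term: ξ·ΔH°_rxn = 27.856 × -92.5 = -2576.7 kJ/min
Sensible, feed 21.5→25 °C: 29.511 kJ/min
Outlet flows (mol/min): A 23.088, B 27.856
Sensible, products 25→99.5 °C: 752.67 kJ/min
Q = ΔH = -1794.5 kJ/min = -29.908 kW
Heat removed = 29908 W

Q_out = 29900 W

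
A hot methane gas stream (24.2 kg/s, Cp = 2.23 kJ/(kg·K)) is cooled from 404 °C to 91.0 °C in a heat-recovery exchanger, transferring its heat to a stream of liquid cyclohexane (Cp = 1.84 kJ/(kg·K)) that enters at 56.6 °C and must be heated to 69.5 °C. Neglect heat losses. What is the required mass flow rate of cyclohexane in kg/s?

Heat released by hot stream: Q = 24.2 × 2.23 × (404 − 91.0) = 16891 kJ/s
Energy balance on cold side (adiabatic exchanger): Q = ṁ_c·Cp_c·(T_c,out − T_c,in)
ṁ_c = 16891 / [1.84 × (69.5 − 56.6)] = 711.63 kg/s

ṁ_c = 712 kg/s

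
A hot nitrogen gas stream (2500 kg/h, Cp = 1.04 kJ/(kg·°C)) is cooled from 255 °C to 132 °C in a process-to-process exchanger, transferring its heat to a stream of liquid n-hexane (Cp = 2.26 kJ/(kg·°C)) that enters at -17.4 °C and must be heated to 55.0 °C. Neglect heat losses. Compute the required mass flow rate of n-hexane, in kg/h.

Heat released by hot stream: Q = 2500 × 1.04 × (255 − 132) = 319800 kJ/h
Energy balance on cold side (adiabatic exchanger): Q = ṁ_c·Cp_c·(T_c,out − T_c,in)
ṁ_c = 319800 / [2.26 × (55.0 − -17.4)] = 1954.5 kg/h

ṁ_c = 1950 kg/h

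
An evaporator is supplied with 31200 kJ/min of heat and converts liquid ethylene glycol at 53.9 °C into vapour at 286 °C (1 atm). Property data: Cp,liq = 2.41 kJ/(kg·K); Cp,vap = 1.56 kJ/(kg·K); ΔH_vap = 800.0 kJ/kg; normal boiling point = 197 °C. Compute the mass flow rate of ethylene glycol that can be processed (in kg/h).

ṁ = 1460 kg/h

Δh = 2.41×(197−53.9) + 800.0 + 1.56×(286−197) = 1283.7 kJ/kg
Q = 31200 kJ/min = 520 kJ/s = 1.872e+06 kJ/h
ṁ = Q/Δh = 1.872e+06 / 1283.7 = 1458.3 kg/h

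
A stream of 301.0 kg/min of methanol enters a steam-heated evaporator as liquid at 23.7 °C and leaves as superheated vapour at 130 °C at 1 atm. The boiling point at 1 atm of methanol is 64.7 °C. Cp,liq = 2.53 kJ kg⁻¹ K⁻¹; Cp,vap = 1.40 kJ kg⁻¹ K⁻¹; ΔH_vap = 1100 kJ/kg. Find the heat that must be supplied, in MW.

liquid 23.7→64.7 °C: 103.73 kJ/kg
vaporisation at 64.7 °C: 1100 kJ/kg
vapour 64.7→130 °C: 91.42 kJ/kg
Δh = 103.73 + 1100 + 91.42 = 1295.2 kJ/kg
Q = ṁ·Δh = 301.0 kg/min × 1295.2 kJ/kg = 389840 kJ/min
|Q| = 6497.3 kW = 6.4973 MW

Q = 6.50 MW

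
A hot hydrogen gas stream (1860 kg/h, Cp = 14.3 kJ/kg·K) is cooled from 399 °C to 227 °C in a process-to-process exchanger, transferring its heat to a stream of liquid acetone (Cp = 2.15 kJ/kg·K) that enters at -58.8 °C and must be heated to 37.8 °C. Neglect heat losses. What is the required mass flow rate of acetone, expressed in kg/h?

Heat released by hot stream: Q = 1860 × 14.3 × (399 − 227) = 4.5749e+06 kJ/h
Energy balance on cold side (adiabatic exchanger): Q = ṁ_c·Cp_c·(T_c,out − T_c,in)
ṁ_c = 4.5749e+06 / [2.15 × (37.8 − -58.8)] = 22027 kg/h

ṁ_c = 22000 kg/h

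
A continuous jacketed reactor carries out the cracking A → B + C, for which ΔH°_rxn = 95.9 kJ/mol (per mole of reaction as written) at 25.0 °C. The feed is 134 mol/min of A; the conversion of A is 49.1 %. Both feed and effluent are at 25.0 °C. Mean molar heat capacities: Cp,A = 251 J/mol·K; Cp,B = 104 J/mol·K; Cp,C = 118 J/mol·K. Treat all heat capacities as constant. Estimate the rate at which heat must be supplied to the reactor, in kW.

Extent of reaction ξ = 0.491 × 134 = 65.794 mol/min
Reaction term: ξ·ΔH°_rxn = 65.794 × 95.9 = 6309.6 kJ/min
Q = ΔH = 6309.6 kJ/min = 105.16 kW
Heat supplied = 105.16 kW

Q_in = 105 kW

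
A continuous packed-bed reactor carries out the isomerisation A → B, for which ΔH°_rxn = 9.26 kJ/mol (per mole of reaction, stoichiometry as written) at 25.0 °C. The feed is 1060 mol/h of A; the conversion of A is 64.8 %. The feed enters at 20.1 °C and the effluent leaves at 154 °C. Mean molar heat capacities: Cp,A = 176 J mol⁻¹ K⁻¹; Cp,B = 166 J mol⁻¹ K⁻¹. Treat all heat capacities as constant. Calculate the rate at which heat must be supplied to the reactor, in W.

Q_in = 8460 W

Extent of reaction ξ = 0.648 × 1060 = 686.88 mol/h
Reaction term: ξ·ΔH°_rxn = 686.88 × 9.26 = 6360.5 kJ/h
Sensible, feed 20.1→25 °C: 914.14 kJ/h
Outlet flows (mol/h): A 373.12, B 686.88
Sensible, products 25→154 °C: 23180 kJ/h
Q = ΔH = 30455 kJ/h = 8.4597 kW
Heat supplied = 8459.7 W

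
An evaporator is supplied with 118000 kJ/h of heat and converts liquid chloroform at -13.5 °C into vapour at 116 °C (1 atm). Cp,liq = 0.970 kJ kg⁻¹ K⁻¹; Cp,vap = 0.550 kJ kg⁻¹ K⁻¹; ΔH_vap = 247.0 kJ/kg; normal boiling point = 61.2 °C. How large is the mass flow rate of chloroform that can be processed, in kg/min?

ṁ = 5.63 kg/min

Δh = 0.970×(61.2−-13.5) + 247.0 + 0.550×(116−61.2) = 349.6 kJ/kg
Q = 118000 kJ/h = 32.778 kJ/s = 1966.7 kJ/min
ṁ = Q/Δh = 1966.7 / 349.6 = 5.6255 kg/min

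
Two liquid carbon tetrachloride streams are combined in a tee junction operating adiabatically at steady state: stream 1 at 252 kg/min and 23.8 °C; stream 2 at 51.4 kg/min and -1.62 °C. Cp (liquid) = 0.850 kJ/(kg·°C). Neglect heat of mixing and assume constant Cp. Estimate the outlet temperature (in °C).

T_out = 19.5 °C

Adiabatic, steady state ⇒ Σ ṁᵢCp,ᵢ(T_out − Tᵢ) = 0
Σ ṁᵢCp,ᵢTᵢ = 252×0.850×23.8 + 51.4×0.850×-1.62 = 5027.2
Σ ṁᵢCp,ᵢ = 252×0.850 + 51.4×0.850 = 257.89
T_out = 5027.2 / 257.89 = 19.494 °C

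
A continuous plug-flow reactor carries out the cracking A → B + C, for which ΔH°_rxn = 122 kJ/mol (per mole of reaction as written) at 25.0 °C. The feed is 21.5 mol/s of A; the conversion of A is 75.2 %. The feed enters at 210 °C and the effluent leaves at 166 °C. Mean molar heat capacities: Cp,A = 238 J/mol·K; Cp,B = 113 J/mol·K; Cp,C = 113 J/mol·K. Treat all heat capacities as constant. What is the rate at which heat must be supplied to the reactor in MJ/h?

Q_in = 6190 MJ/h

Extent of reaction ξ = 0.752 × 21.5 = 16.168 mol/s
Reaction term: ξ·ΔH°_rxn = 16.168 × 122 = 1972.5 kJ/s
Sensible, feed 210→25 °C: -946.64 kJ/s
Outlet flows (mol/s): A 5.332, B 16.168, C 16.168
Sensible, products 25→166 °C: 694.14 kJ/s
Q = ΔH = 1720 kJ/s = 1720 kW
Heat supplied = 6192 MJ/h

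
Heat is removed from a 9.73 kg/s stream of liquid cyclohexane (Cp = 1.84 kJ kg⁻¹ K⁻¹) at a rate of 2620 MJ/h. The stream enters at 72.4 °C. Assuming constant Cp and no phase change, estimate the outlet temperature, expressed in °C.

Q = 2620 MJ/h = 727.78 kJ/s
ΔT = Q/(ṁ·Cp) = 727.78/(9.73×1.84) = 40.651 K
T_out = 72.4 − 40.651 = 31.749 °C

T_out = 31.7 °C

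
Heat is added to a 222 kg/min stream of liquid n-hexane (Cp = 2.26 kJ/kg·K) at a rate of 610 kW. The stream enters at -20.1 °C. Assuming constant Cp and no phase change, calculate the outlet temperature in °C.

T_out = 52.8 °C

Q = 610 kW = 36600 kJ/min
ΔT = Q/(ṁ·Cp) = 36600/(222×2.26) = 72.949 K
T_out = -20.1 + 72.949 = 52.849 °C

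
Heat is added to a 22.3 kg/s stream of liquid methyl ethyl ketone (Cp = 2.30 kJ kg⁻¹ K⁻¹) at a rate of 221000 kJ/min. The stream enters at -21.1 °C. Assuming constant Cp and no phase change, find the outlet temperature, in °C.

Q = 221000 kJ/min = 3683.3 kJ/s
ΔT = Q/(ṁ·Cp) = 3683.3/(22.3×2.30) = 71.814 K
T_out = -21.1 + 71.814 = 50.714 °C

T_out = 50.7 °C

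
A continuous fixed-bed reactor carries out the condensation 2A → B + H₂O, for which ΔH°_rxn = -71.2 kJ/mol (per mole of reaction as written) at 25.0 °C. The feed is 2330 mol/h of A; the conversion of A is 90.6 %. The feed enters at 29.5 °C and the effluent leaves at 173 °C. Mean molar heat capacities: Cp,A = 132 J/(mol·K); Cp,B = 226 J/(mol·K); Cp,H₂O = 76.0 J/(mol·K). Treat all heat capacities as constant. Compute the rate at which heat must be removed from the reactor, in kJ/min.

Extent of reaction ξ = 0.906 × 2330 / 2 = 1055.5 mol/h
Reaction term: ξ·ΔH°_rxn = 1055.5 × -71.2 = -75151 kJ/h
Sensible, feed 29.5→25 °C: -1384 kJ/h
Outlet flows (mol/h): A 219.02, B 1055.5, H₂O 1055.5
Sensible, products 25→173 °C: 51455 kJ/h
Q = ΔH = -25080 kJ/h = -6.9667 kW
Heat removed = 418 kJ/min

Q_out = 418 kJ/min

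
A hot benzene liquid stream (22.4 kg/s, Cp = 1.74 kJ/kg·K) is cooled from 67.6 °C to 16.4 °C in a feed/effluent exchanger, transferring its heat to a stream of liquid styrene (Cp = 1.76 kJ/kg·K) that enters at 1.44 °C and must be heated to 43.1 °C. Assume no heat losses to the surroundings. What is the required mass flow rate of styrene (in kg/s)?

ṁ_c = 27.2 kg/s

Heat released by hot stream: Q = 22.4 × 1.74 × (67.6 − 16.4) = 1995.6 kJ/s
Energy balance on cold side (adiabatic exchanger): Q = ṁ_c·Cp_c·(T_c,out − T_c,in)
ṁ_c = 1995.6 / [1.76 × (43.1 − 1.44)] = 27.217 kg/s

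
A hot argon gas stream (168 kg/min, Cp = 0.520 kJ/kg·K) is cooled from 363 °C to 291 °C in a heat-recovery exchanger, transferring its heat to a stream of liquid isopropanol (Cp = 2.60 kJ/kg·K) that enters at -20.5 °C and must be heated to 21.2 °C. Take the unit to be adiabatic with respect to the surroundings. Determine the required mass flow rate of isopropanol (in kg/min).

Heat released by hot stream: Q = 168 × 0.520 × (363 − 291) = 6289.9 kJ/min
Energy balance on cold side (adiabatic exchanger): Q = ṁ_c·Cp_c·(T_c,out − T_c,in)
ṁ_c = 6289.9 / [2.60 × (21.2 − -20.5)] = 58.014 kg/min

ṁ_c = 58.0 kg/min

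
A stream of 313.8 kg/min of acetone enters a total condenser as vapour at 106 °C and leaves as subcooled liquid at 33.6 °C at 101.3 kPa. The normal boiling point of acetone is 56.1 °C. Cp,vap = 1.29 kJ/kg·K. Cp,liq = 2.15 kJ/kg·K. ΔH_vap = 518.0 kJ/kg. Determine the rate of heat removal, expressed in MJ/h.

vapour 106→56.1 °C: -64.371 kJ/kg
condensation at 56.1 °C: -518 kJ/kg
liquid 56.1→33.6 °C: -48.375 kJ/kg
Δh = -64.371 + -518 + -48.375 = -630.75 kJ/kg
Q = ṁ·Δh = 313.8 kg/min × -630.75 kJ/kg = -197930 kJ/min
|Q| = 3298.8 kW = 11876 MJ/h

Q_c = 11900 MJ/h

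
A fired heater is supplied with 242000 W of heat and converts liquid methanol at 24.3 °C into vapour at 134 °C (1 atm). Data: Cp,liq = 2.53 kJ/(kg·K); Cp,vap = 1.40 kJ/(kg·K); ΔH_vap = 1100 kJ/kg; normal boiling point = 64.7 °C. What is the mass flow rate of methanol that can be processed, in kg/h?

ṁ = 671 kg/h

Δh = 2.53×(64.7−24.3) + 1100 + 1.40×(134−64.7) = 1299.2 kJ/kg
Q = 242000 W = 242 kJ/s = 871200 kJ/h
ṁ = Q/Δh = 871200 / 1299.2 = 670.55 kg/h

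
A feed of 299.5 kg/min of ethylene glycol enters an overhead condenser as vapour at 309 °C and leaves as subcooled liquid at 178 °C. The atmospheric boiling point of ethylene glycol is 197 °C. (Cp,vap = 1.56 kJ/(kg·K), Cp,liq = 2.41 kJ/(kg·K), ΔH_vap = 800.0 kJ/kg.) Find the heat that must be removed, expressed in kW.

Q_c = 5090 kW

vapour 309→197 °C: -174.72 kJ/kg
condensation at 197 °C: -800 kJ/kg
liquid 197→178 °C: -45.79 kJ/kg
Δh = -174.72 + -800 + -45.79 = -1020.5 kJ/kg
Q = ṁ·Δh = 299.5 kg/min × -1020.5 kJ/kg = -305640 kJ/min
|Q| = 5094 kW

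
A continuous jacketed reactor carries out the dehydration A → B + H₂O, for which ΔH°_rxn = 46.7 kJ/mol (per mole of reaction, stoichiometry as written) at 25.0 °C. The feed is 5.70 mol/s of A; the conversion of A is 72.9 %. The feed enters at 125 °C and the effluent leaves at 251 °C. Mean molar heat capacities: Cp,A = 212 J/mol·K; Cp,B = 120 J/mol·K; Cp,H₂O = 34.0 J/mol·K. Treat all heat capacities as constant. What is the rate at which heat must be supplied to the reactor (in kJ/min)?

Extent of reaction ξ = 0.729 × 5.70 = 4.1553 mol/s
Reaction term: ξ·ΔH°_rxn = 4.1553 × 46.7 = 194.05 kJ/s
Sensible, feed 125→25 °C: -120.84 kJ/s
Outlet flows (mol/s): A 1.5447, B 4.1553, H₂O 4.1553
Sensible, products 25→251 °C: 218.63 kJ/s
Q = ΔH = 291.84 kJ/s = 291.84 kW
Heat supplied = 17511 kJ/min

Q_in = 17500 kJ/min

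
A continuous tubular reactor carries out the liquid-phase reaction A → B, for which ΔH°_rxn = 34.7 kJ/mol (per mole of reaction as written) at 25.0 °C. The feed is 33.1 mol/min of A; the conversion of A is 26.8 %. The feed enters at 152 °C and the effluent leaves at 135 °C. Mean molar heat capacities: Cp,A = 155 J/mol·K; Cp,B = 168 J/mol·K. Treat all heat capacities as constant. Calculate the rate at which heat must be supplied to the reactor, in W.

Extent of reaction ξ = 0.268 × 33.1 = 8.8708 mol/min
Reaction term: ξ·ΔH°_rxn = 8.8708 × 34.7 = 307.82 kJ/min
Sensible, feed 152→25 °C: -651.57 kJ/min
Outlet flows (mol/min): A 24.229, B 8.8708
Sensible, products 25→135 °C: 577.04 kJ/min
Q = ΔH = 233.28 kJ/min = 3.8881 kW
Heat supplied = 3888.1 W

Q_in = 3890 W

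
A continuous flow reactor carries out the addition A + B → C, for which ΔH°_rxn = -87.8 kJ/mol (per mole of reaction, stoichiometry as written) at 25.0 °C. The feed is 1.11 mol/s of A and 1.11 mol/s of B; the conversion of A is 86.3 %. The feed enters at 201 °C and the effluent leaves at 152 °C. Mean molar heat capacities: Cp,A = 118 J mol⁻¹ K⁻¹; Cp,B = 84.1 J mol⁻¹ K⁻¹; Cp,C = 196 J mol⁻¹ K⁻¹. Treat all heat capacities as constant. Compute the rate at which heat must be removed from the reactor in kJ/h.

Extent of reaction ξ = 0.863 × 1.11 = 0.95793 mol/s
Reaction term: ξ·ΔH°_rxn = 0.95793 × -87.8 = -84.106 kJ/s
Sensible, feed 201→25 °C: -39.482 kJ/s
Outlet flows (mol/s): A 0.15207, B 0.15207, C 0.95793
Sensible, products 25→152 °C: 27.748 kJ/s
Q = ΔH = -95.841 kJ/s = -95.841 kW
Heat removed = 345030 kJ/h

Q_out = 345000 kJ/h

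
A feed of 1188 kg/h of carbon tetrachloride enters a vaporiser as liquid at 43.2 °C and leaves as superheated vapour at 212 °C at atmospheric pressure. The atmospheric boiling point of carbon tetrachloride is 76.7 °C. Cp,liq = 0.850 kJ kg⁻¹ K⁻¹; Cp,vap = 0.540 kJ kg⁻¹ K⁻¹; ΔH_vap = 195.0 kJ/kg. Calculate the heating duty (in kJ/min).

liquid 43.2→76.7 °C: 28.475 kJ/kg
vaporisation at 76.7 °C: 195 kJ/kg
vapour 76.7→212 °C: 73.062 kJ/kg
Δh = 28.475 + 195 + 73.062 = 296.54 kJ/kg
Q = ṁ·Δh = 1188 kg/h × 296.54 kJ/kg = 352290 kJ/h
|Q| = 97.857 kW = 5871.4 kJ/min

Q = 5870 kJ/min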